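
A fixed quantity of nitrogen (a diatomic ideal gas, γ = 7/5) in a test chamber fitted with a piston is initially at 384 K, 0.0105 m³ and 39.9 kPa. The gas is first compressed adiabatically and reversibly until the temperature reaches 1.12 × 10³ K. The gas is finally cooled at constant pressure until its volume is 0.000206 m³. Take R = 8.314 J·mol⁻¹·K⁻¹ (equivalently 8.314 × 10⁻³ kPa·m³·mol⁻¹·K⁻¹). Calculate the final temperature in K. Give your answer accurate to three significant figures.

Adiabatic (γ = 7/5), T V^(γ−1) and P V^γ constant: P₂ = P₁·(T₂/T₁)^(γ/(γ−1)) = 1691 kPa; V₂ = V₁·(T₁/T₂)^(1/(γ−1)) = 0.0007227 m³.
P constant ⇒ V ∝ T: P₃ = P₂; T₃ = T₂·(V₃/V₂) = 319.2 K.

T₃ ≈ 319 K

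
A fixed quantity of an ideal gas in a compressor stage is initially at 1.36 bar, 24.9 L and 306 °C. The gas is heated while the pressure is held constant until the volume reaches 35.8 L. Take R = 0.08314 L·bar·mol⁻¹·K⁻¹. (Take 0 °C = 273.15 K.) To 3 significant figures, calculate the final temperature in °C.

T₂ ≈ 560 °C

Convert: T₁ = 579.1 K.
Isobaric, so V/T is constant: P₂ = P₁; T₂ = T₁·(V₂/V₁) = 832.7 K.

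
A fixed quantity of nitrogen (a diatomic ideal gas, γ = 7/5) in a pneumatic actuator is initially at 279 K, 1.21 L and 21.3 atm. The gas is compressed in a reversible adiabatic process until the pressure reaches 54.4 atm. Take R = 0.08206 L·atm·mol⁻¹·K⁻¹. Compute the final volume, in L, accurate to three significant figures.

Adiabatic (γ = 7/5), T V^(γ−1) and P V^γ constant: T₂ = T₁·(P₂/P₁)^((γ−1)/γ) = 364.7 K; V₂ = V₁·(P₁/P₂)^(1/γ) = 0.6193 L.

V₂ ≈ 0.619 L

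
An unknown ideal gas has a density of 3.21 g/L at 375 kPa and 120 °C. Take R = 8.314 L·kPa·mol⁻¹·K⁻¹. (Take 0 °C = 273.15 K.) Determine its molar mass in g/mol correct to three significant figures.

ρ = PM/(RT) ⇒ M = ρRT/P = (3.21 × 8.314 × 393.1) / 375

M ≈ 28.0 g/mol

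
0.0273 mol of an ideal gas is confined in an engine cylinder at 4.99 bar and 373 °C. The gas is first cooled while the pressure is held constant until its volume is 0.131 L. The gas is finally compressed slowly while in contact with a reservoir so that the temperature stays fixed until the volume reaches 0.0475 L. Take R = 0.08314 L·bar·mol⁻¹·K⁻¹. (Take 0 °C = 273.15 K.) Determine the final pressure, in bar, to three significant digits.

Convert: T₁ = 646.1 K.
From PV = nRT: V₁ = nRT₁/P₁ = 0.2939 L.
P constant ⇒ V ∝ T: P₂ = P₁; T₂ = T₁·(V₂/V₁) = 288.0 K.
T constant ⇒ Boyle's law P V = const: T₃ = T₂; P₃ = P₂·(V₂/V₃) = 13.76 bar.

P₃ ≈ 13.8 bar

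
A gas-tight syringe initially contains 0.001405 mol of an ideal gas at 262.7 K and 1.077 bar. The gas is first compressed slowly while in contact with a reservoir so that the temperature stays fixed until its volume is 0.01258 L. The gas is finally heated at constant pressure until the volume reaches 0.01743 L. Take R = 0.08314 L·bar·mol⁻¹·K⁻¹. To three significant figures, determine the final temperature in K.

From PV = nRT: V₁ = nRT₁/P₁ = 0.02849 L.
T constant ⇒ Boyle's law P V = const: T₂ = T₁; P₂ = P₁·(V₁/V₂) = 2.439 bar.
P constant ⇒ V ∝ T: P₃ = P₂; T₃ = T₂·(V₃/V₂) = 364.0 K.

T₃ ≈ 364 K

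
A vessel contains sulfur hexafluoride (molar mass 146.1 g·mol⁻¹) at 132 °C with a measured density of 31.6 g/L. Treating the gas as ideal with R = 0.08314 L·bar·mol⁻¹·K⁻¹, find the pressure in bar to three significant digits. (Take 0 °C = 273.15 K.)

ρ = PM/(RT) ⇒ P = ρRT/M = (31.6 × 0.08314 × 405.1) / 146.1

P ≈ 7.29 bar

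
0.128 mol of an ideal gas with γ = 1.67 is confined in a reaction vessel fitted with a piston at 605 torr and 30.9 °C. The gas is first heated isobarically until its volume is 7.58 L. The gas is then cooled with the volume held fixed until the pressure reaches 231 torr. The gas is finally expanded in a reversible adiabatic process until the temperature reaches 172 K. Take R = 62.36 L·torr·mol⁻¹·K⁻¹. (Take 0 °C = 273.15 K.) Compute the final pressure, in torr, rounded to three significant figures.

Convert: T₁ = 304.0 K.
From PV = nRT: V₁ = nRT₁/P₁ = 4.011 L.
P constant ⇒ V ∝ T: P₂ = P₁; T₂ = T₁·(V₂/V₁) = 574.5 K.
Isochoric, so P/T is constant: V₃ = V₂; T₃ = T₂·(P₃/P₂) = 219.4 K.
Adiabatic (γ = 1.67), T V^(γ−1) and P V^γ constant: P₄ = P₃·(T₄/T₃)^(γ/(γ−1)) = 126.0 torr; V₄ = V₃·(T₃/T₄)^(1/(γ−1)) = 10.90 L.

P₄ ≈ 126 torr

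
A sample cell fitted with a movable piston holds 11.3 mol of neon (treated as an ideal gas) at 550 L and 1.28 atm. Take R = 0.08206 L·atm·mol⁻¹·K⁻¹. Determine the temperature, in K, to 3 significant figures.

PV = nRT ⇒ T = PV/(nR) = (1.28 × 550) / (11.3 × 0.08206)

T ≈ 759 K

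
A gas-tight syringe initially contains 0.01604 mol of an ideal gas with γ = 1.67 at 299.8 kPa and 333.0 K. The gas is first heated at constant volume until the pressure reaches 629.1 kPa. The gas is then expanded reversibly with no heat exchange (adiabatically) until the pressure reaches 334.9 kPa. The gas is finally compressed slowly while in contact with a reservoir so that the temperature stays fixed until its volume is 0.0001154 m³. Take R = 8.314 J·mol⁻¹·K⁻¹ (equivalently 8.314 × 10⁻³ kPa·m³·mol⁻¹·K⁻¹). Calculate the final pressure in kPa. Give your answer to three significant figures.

P₄ ≈ 627 kPa

From PV = nRT: V₁ = nRT₁/P₁ = 0.0001481 m³.
V constant ⇒ P ∝ T: V₂ = V₁; T₂ = T₁·(P₂/P₁) = 698.8 K.
Adiabatic (γ = 1.67), T V^(γ−1) and P V^γ constant: T₃ = T₂·(P₃/P₂)^((γ−1)/γ) = 542.6 K; V₃ = V₂·(P₂/P₃)^(1/γ) = 0.0002161 m³.
T constant ⇒ Boyle's law P V = const: T₄ = T₃; P₄ = P₃·(V₃/V₄) = 627.0 kPa.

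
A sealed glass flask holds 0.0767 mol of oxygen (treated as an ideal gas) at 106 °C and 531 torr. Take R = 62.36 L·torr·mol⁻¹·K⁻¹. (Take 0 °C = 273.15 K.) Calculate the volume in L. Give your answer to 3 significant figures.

V ≈ 3.42 L

Convert: T = 379.15 K.
PV = nRT ⇒ V = nRT/P = (0.0767 × 62.36 × 379.15) / 531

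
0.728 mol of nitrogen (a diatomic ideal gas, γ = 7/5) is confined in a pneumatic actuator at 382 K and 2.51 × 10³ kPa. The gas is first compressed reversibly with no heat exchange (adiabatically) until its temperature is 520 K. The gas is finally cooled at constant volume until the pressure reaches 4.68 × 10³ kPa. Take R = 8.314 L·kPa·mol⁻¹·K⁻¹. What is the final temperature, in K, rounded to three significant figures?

T₃ ≈ 329 K

From PV = nRT: V₁ = nRT₁/P₁ = 0.9212 L.
Adiabatic (γ = 7/5), T V^(γ−1) and P V^γ constant: P₂ = P₁·(T₂/T₁)^(γ/(γ−1)) = 7387 kPa; V₂ = V₁·(T₁/T₂)^(1/(γ−1)) = 0.4261 L.
Isochoric, so P/T is constant: V₃ = V₂; T₃ = T₂·(P₃/P₂) = 329.4 K.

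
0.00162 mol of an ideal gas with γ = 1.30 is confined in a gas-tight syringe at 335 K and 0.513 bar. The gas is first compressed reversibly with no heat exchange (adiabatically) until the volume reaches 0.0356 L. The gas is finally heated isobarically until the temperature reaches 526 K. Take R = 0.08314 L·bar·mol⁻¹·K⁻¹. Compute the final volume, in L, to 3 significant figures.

From PV = nRT: V₁ = nRT₁/P₁ = 0.08795 L.
Adiabatic (γ = 1.30), T V^(γ−1) and P V^γ constant: T₂ = T₁·(V₁/V₂)^(γ−1) = 439.4 K; P₂ = P₁·(V₁/V₂)^γ = 1.662 bar.
Isobaric, so V/T is constant: P₃ = P₂; V₃ = V₂·(T₃/T₂) = 0.04261 L.

V₃ ≈ 0.0426 L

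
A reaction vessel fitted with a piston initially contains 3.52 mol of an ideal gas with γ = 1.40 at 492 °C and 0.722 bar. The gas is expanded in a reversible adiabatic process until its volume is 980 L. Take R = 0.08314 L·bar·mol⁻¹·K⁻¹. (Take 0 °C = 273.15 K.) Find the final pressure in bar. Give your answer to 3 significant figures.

P₂ ≈ 0.144 bar

Convert: T₁ = 765.1 K.
From PV = nRT: V₁ = nRT₁/P₁ = 310.1 L.
Reversible adiabatic, γ = 1.40: T₂ = T₁·(V₁/V₂)^(γ−1) = 482.9 K; P₂ = P₁·(V₁/V₂)^γ = 0.1442 bar.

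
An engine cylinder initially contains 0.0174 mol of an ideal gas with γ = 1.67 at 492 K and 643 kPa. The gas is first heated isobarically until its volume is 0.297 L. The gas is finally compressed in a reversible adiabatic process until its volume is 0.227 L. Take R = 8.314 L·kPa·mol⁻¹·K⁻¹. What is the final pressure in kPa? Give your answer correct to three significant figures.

From PV = nRT: V₁ = nRT₁/P₁ = 0.1107 L.
P constant ⇒ V ∝ T: P₂ = P₁; T₂ = T₁·(V₂/V₁) = 1320 K.
Adiabatic (γ = 1.67), T V^(γ−1) and P V^γ constant: T₃ = T₂·(V₂/V₃)^(γ−1) = 1581 K; P₃ = P₂·(V₂/V₃)^γ = 1007 kPa.

P₃ ≈ 1.01e+03 kPa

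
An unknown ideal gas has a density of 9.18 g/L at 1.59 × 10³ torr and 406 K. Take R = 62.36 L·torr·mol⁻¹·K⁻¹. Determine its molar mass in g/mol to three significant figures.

ρ = PM/(RT) ⇒ M = ρRT/P = (9.18 × 62.36 × 406.0) / 1.59e+03

M ≈ 146 g/mol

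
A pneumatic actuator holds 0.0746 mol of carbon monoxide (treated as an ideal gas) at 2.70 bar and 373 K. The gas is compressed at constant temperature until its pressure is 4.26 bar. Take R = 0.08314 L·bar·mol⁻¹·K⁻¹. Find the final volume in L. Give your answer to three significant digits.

From PV = nRT: V₁ = nRT₁/P₁ = 0.8568 L.
T constant ⇒ Boyle's law P V = const: T₂ = T₁; V₂ = V₁·(P₁/P₂) = 0.5431 L.

V₂ ≈ 0.543 L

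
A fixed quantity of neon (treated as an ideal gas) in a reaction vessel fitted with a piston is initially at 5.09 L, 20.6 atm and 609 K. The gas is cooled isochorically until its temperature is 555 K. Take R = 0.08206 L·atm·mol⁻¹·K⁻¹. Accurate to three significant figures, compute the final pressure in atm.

P₂ ≈ 18.8 atm

Isochoric, so P/T is constant: V₂ = V₁; P₂ = P₁·(T₂/T₁) = 18.77 atm.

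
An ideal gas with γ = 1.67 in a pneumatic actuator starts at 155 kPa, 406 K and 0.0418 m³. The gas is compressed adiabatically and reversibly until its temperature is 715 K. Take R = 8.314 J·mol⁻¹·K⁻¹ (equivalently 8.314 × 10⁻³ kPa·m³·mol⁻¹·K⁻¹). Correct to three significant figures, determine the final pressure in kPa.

P₂ ≈ 635 kPa

Adiabatic (γ = 1.67), T V^(γ−1) and P V^γ constant: P₂ = P₁·(T₂/T₁)^(γ/(γ−1)) = 635.3 kPa; V₂ = V₁·(T₁/T₂)^(1/(γ−1)) = 0.01796 m³.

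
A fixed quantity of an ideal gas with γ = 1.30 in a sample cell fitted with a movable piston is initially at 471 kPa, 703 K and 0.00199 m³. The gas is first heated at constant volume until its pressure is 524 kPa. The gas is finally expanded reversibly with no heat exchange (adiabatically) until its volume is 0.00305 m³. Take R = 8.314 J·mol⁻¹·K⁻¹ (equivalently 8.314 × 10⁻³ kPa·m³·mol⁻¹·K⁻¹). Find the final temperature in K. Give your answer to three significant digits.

V constant ⇒ P ∝ T: V₂ = V₁; T₂ = T₁·(P₂/P₁) = 782.1 K.
Adiabatic (γ = 1.30), T V^(γ−1) and P V^γ constant: T₃ = T₂·(V₂/V₃)^(γ−1) = 688.1 K; P₃ = P₂·(V₂/V₃)^γ = 300.8 kPa.

T₃ ≈ 688 K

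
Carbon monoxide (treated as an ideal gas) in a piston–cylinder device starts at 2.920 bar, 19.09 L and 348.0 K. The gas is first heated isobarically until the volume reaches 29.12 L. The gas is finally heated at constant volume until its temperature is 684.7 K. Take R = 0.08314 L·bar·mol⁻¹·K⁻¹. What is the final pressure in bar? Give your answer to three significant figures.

P₃ ≈ 3.77 bar

Isobaric, so V/T is constant: P₂ = P₁; T₂ = T₁·(V₂/V₁) = 530.8 K.
V constant ⇒ P ∝ T: V₃ = V₂; P₃ = P₂·(T₃/T₂) = 3.766 bar.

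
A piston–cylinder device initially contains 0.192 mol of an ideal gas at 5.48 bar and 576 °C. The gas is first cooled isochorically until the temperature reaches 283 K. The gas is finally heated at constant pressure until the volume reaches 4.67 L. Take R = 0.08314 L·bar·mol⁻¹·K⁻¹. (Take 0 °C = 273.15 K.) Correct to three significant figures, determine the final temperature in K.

T₃ ≈ 534 K

Convert: T₁ = 849.1 K.
From PV = nRT: V₁ = nRT₁/P₁ = 2.474 L.
Isochoric, so P/T is constant: V₂ = V₁; P₂ = P₁·(T₂/T₁) = 1.826 bar.
P constant ⇒ V ∝ T: P₃ = P₂; T₃ = T₂·(V₃/V₂) = 534.3 K.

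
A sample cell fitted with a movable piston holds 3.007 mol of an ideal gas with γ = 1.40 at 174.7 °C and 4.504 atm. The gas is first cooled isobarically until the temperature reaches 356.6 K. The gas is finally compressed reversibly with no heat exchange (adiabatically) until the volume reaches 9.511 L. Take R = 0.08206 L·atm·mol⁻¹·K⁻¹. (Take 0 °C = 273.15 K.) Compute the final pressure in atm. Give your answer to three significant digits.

P₃ ≈ 12.3 atm

Convert: T₁ = 447.8 K.
From PV = nRT: V₁ = nRT₁/P₁ = 24.54 L.
Isobaric, so V/T is constant: P₂ = P₁; V₂ = V₁·(T₂/T₁) = 19.54 L.
Reversible adiabatic, γ = 1.40: T₃ = T₂·(V₂/V₃)^(γ−1) = 475.6 K; P₃ = P₂·(V₂/V₃)^γ = 12.34 atm.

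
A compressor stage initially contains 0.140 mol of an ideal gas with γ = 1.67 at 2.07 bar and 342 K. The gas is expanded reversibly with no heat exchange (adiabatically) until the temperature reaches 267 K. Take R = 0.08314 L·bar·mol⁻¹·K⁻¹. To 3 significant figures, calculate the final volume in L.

V₂ ≈ 2.78 L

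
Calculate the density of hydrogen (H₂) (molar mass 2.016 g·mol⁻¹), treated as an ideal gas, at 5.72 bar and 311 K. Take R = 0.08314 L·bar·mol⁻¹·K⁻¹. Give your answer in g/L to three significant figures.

ρ = PM/(RT) = (5.72 × 2.016) / (0.08314 × 311.0)

ρ ≈ 0.446 g/L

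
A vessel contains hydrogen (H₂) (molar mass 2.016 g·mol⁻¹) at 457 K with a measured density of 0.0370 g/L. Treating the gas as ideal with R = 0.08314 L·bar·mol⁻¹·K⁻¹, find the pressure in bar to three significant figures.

ρ = PM/(RT) ⇒ P = ρRT/M = (0.0370 × 0.08314 × 457.0) / 2.016

P ≈ 0.697 bar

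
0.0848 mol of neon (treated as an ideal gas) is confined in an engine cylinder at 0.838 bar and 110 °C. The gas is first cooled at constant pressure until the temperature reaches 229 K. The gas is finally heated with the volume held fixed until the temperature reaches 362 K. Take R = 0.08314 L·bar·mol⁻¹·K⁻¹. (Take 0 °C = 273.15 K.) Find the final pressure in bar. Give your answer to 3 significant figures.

P₃ ≈ 1.32 bar

Convert: T₁ = 383.1 K.
From PV = nRT: V₁ = nRT₁/P₁ = 3.224 L.
Isobaric, so V/T is constant: P₂ = P₁; V₂ = V₁·(T₂/T₁) = 1.927 L.
V constant ⇒ P ∝ T: V₃ = V₂; P₃ = P₂·(T₃/T₂) = 1.325 bar.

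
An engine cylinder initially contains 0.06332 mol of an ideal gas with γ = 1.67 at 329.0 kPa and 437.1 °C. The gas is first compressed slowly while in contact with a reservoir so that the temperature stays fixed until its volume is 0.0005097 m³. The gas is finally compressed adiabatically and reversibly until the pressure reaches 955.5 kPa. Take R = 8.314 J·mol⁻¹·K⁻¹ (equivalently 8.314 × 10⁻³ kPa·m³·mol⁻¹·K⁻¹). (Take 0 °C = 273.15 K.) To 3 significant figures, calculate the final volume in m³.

V₃ ≈ 0.000435 m³

Convert: T₁ = 710.2 K.
From PV = nRT: V₁ = nRT₁/P₁ = 0.001136 m³.
T constant ⇒ Boyle's law P V = const: T₂ = T₁; P₂ = P₁·(V₁/V₂) = 733.6 kPa.
Reversible adiabatic, γ = 1.67: T₃ = T₂·(P₃/P₂)^((γ−1)/γ) = 789.7 K; V₃ = V₂·(P₂/P₃)^(1/γ) = 0.0004351 m³.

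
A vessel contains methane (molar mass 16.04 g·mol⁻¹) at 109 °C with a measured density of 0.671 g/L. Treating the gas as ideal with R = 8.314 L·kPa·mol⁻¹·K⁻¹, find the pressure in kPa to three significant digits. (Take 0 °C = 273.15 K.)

ρ = PM/(RT) ⇒ P = ρRT/M = (0.671 × 8.314 × 382.1) / 16.04

P ≈ 133 kPa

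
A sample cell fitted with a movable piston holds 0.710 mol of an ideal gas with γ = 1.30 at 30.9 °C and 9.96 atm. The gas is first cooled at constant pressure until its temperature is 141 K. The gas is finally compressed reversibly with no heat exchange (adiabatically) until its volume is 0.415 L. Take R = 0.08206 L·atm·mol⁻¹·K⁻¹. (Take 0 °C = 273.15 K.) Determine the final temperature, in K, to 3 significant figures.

T₃ ≈ 173 K

Convert: T₁ = 304.0 K.
From PV = nRT: V₁ = nRT₁/P₁ = 1.779 L.
P constant ⇒ V ∝ T: P₂ = P₁; V₂ = V₁·(T₂/T₁) = 0.8248 L.
Adiabatic (γ = 1.30), T V^(γ−1) and P V^γ constant: T₃ = T₂·(V₂/V₃)^(γ−1) = 173.3 K; P₃ = P₂·(V₂/V₃)^γ = 24.32 atm.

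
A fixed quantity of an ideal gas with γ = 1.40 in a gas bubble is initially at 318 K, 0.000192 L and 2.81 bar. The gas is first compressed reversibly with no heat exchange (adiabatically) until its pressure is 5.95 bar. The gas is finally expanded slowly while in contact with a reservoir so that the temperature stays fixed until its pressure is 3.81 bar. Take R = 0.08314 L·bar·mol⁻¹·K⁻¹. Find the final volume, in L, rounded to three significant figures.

V₃ ≈ 0.000175 L

Reversible adiabatic, γ = 1.40: T₂ = T₁·(P₂/P₁)^((γ−1)/γ) = 394.0 K; V₂ = V₁·(P₁/P₂)^(1/γ) = 0.0001124 L.
Isothermal, so P V is constant: T₃ = T₂; V₃ = V₂·(P₂/P₃) = 0.0001755 L.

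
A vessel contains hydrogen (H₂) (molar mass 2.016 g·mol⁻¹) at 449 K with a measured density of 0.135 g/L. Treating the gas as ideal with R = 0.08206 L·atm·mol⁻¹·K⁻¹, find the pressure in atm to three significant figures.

P ≈ 2.47 atm

ρ = PM/(RT) ⇒ P = ρRT/M = (0.135 × 0.08206 × 449.0) / 2.016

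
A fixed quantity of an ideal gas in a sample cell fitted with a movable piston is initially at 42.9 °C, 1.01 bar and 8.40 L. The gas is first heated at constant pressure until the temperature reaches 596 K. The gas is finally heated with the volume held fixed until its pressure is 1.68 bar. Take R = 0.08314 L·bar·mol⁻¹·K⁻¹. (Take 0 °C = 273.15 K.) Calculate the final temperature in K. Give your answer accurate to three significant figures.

T₃ ≈ 991 K

Convert: T₁ = 316.0 K.
Isobaric, so V/T is constant: P₂ = P₁; V₂ = V₁·(T₂/T₁) = 15.84 L.
V constant ⇒ P ∝ T: V₃ = V₂; T₃ = T₂·(P₃/P₂) = 991.4 K.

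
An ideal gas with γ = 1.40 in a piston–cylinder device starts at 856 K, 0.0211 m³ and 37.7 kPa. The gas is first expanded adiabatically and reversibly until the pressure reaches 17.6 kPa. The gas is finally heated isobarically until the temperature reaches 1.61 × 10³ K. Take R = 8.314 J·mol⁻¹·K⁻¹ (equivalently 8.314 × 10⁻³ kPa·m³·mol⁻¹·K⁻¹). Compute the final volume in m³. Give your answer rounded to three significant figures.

Reversible adiabatic, γ = 1.40: T₂ = T₁·(P₂/P₁)^((γ−1)/γ) = 688.6 K; V₂ = V₁·(P₁/P₂)^(1/γ) = 0.03636 m³.
P constant ⇒ V ∝ T: P₃ = P₂; V₃ = V₂·(T₃/T₂) = 0.08501 m³.

V₃ ≈ 0.0850 m³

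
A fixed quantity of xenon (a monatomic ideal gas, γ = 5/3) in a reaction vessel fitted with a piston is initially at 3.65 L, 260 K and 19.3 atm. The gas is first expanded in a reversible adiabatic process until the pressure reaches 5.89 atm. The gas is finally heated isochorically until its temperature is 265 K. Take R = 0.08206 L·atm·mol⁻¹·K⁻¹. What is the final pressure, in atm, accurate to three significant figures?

P₃ ≈ 9.65 atm

Adiabatic (γ = 5/3), T V^(γ−1) and P V^γ constant: T₂ = T₁·(P₂/P₁)^((γ−1)/γ) = 161.7 K; V₂ = V₁·(P₁/P₂)^(1/γ) = 7.440 L.
Isochoric, so P/T is constant: V₃ = V₂; P₃ = P₂·(T₃/T₂) = 9.651 atm.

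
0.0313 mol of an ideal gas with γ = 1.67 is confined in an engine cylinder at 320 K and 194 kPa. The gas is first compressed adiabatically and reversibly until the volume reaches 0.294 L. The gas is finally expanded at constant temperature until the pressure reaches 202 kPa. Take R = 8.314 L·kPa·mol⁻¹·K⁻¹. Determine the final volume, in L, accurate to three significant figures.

V₃ ≈ 0.531 L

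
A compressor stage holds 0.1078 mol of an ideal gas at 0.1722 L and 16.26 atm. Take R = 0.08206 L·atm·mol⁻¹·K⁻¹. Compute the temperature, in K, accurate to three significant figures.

T ≈ 317 K

PV = nRT ⇒ T = PV/(nR) = (16.26 × 0.1722) / (0.1078 × 0.08206)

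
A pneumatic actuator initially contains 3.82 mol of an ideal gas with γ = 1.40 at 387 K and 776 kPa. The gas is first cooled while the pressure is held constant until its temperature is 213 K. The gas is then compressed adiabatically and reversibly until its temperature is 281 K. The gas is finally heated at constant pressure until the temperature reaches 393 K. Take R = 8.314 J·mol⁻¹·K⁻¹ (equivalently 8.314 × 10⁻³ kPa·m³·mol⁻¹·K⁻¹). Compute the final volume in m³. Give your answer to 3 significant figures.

From PV = nRT: V₁ = nRT₁/P₁ = 0.01584 m³.
P constant ⇒ V ∝ T: P₂ = P₁; V₂ = V₁·(T₂/T₁) = 0.008717 m³.
Adiabatic (γ = 1.40), T V^(γ−1) and P V^γ constant: P₃ = P₂·(T₃/T₂)^(γ/(γ−1)) = 2046 kPa; V₃ = V₂·(T₂/T₃)^(1/(γ−1)) = 0.004361 m³.
Isobaric, so V/T is constant: P₄ = P₃; V₄ = V₃·(T₄/T₃) = 0.006099 m³.

V₄ ≈ 0.00610 m³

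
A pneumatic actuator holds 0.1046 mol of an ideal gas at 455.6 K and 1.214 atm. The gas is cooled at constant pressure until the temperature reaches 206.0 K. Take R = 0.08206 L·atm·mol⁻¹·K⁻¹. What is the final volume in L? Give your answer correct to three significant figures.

V₂ ≈ 1.46 L

From PV = nRT: V₁ = nRT₁/P₁ = 3.221 L.
Isobaric, so V/T is constant: P₂ = P₁; V₂ = V₁·(T₂/T₁) = 1.457 L.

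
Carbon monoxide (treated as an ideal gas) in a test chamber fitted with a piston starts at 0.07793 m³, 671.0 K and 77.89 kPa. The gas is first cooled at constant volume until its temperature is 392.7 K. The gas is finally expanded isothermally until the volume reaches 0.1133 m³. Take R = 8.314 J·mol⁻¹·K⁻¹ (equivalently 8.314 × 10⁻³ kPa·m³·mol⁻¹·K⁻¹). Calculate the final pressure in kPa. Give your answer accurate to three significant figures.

P₃ ≈ 31.4 kPa

V constant ⇒ P ∝ T: V₂ = V₁; P₂ = P₁·(T₂/T₁) = 45.58 kPa.
T constant ⇒ Boyle's law P V = const: T₃ = T₂; P₃ = P₂·(V₂/V₃) = 31.35 kPa.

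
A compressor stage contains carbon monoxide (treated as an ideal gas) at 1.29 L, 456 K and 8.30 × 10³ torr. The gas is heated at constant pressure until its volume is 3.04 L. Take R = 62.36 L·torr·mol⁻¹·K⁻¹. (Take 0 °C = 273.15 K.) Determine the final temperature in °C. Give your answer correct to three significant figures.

T₂ ≈ 801 °C

P constant ⇒ V ∝ T: P₂ = P₁; T₂ = T₁·(V₂/V₁) = 1075 K.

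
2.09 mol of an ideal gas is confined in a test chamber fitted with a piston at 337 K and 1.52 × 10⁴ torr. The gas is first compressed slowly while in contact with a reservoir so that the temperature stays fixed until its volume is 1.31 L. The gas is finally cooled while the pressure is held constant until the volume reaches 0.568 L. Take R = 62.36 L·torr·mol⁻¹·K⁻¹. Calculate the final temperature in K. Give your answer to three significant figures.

T₃ ≈ 146 K

From PV = nRT: V₁ = nRT₁/P₁ = 2.890 L.
Isothermal, so P V is constant: T₂ = T₁; P₂ = P₁·(V₁/V₂) = 3.353e+04 torr.
Isobaric, so V/T is constant: P₃ = P₂; T₃ = T₂·(V₃/V₂) = 146.1 K.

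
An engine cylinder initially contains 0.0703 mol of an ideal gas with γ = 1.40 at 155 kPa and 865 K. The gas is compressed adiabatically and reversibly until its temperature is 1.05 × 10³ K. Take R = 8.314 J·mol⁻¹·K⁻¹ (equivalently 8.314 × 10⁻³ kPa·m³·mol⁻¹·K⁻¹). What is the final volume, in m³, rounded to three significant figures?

V₂ ≈ 0.00201 m³

From PV = nRT: V₁ = nRT₁/P₁ = 0.003262 m³.
Reversible adiabatic, γ = 1.40: P₂ = P₁·(T₂/T₁)^(γ/(γ−1)) = 305.4 kPa; V₂ = V₁·(T₁/T₂)^(1/(γ−1)) = 0.002009 m³.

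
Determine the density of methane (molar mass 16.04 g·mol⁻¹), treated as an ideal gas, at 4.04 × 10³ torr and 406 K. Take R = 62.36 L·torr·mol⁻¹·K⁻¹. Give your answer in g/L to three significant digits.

ρ = PM/(RT) = (4.04e+03 × 16.04) / (62.36 × 406.0)

ρ ≈ 2.56 g/L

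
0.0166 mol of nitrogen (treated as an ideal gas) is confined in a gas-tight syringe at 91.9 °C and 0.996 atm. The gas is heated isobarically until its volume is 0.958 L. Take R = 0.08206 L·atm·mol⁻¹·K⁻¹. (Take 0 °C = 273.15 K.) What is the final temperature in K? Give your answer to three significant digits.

Convert: T₁ = 365.0 K.
From PV = nRT: V₁ = nRT₁/P₁ = 0.4993 L.
P constant ⇒ V ∝ T: P₂ = P₁; T₂ = T₁·(V₂/V₁) = 700.5 K.

T₂ ≈ 700 K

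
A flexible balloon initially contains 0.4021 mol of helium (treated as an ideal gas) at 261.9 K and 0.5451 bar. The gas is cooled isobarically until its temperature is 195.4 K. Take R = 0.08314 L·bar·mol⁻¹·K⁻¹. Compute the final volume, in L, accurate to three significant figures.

V₂ ≈ 12.0 L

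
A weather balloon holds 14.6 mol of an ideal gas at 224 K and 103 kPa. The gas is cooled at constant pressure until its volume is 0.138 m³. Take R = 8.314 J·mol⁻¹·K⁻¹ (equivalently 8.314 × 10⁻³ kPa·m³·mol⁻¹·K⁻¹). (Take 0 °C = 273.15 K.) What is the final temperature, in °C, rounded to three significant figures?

T₂ ≈ -156 °C

From PV = nRT: V₁ = nRT₁/P₁ = 0.2640 m³.
P constant ⇒ V ∝ T: P₂ = P₁; T₂ = T₁·(V₂/V₁) = 117.1 K.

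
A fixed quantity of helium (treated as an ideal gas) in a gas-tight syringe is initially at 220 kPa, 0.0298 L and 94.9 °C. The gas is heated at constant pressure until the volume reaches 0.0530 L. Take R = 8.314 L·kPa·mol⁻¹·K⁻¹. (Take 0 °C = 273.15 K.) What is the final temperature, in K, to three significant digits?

Convert: T₁ = 368.0 K.
Isobaric, so V/T is constant: P₂ = P₁; T₂ = T₁·(V₂/V₁) = 654.6 K.

T₂ ≈ 655 K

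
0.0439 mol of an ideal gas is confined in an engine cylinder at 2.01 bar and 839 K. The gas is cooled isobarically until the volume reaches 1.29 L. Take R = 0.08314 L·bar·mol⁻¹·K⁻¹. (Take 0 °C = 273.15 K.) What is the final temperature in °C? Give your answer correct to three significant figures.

T₂ ≈ 437 °C

From PV = nRT: V₁ = nRT₁/P₁ = 1.523 L.
P constant ⇒ V ∝ T: P₂ = P₁; T₂ = T₁·(V₂/V₁) = 710.4 K.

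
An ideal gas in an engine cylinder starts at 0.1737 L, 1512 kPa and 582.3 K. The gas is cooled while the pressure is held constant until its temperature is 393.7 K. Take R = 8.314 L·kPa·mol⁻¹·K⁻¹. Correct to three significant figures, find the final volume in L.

V₂ ≈ 0.117 L

Isobaric, so V/T is constant: P₂ = P₁; V₂ = V₁·(T₂/T₁) = 0.1174 L.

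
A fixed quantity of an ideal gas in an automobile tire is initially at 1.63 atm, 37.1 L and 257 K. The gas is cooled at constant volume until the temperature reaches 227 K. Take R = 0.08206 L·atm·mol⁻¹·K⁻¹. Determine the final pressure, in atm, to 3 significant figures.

V constant ⇒ P ∝ T: V₂ = V₁; P₂ = P₁·(T₂/T₁) = 1.440 atm.

P₂ ≈ 1.44 atm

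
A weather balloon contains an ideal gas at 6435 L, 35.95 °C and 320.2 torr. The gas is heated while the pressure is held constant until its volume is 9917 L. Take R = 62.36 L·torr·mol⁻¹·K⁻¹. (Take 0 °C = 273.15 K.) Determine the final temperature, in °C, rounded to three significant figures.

T₂ ≈ 203 °C

Convert: T₁ = 309.1 K.
P constant ⇒ V ∝ T: P₂ = P₁; T₂ = T₁·(V₂/V₁) = 476.4 K.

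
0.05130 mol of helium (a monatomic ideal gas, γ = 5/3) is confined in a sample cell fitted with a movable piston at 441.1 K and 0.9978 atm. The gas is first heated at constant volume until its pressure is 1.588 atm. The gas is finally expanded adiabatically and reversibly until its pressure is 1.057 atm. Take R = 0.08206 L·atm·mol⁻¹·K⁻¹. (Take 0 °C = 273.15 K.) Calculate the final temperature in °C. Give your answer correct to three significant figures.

From PV = nRT: V₁ = nRT₁/P₁ = 1.861 L.
Isochoric, so P/T is constant: V₂ = V₁; T₂ = T₁·(P₂/P₁) = 702.0 K.
Reversible adiabatic, γ = 5/3: T₃ = T₂·(P₃/P₂)^((γ−1)/γ) = 596.5 K; V₃ = V₂·(P₂/P₃)^(1/γ) = 2.376 L.

T₃ ≈ 323 °C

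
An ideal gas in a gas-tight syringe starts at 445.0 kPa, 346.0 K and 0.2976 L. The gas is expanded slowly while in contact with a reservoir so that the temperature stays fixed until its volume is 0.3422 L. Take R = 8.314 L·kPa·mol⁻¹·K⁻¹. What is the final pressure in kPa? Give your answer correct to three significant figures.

P₂ ≈ 387 kPa

Isothermal, so P V is constant: T₂ = T₁; P₂ = P₁·(V₁/V₂) = 387.0 kPa.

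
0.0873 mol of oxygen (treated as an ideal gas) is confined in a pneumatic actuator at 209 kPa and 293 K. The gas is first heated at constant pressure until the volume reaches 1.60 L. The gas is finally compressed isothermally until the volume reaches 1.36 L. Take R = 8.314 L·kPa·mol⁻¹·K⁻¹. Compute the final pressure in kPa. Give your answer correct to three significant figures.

P₃ ≈ 246 kPa

From PV = nRT: V₁ = nRT₁/P₁ = 1.018 L.
P constant ⇒ V ∝ T: P₂ = P₁; T₂ = T₁·(V₂/V₁) = 460.7 K.
T constant ⇒ Boyle's law P V = const: T₃ = T₂; P₃ = P₂·(V₂/V₃) = 245.9 kPa.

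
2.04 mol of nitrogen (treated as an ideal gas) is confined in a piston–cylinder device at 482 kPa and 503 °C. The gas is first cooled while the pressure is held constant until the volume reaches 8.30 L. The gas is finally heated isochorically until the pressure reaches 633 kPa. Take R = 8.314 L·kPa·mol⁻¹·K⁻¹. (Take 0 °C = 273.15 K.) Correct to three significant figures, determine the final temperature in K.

T₃ ≈ 310 K

Convert: T₁ = 776.1 K.
From PV = nRT: V₁ = nRT₁/P₁ = 27.31 L.
Isobaric, so V/T is constant: P₂ = P₁; T₂ = T₁·(V₂/V₁) = 235.9 K.
V constant ⇒ P ∝ T: V₃ = V₂; T₃ = T₂·(P₃/P₂) = 309.8 K.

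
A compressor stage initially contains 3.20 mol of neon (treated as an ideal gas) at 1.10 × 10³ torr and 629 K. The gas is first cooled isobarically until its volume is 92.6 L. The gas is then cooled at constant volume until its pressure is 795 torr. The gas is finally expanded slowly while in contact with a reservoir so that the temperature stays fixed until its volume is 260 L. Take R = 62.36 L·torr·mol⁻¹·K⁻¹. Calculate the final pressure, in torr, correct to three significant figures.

From PV = nRT: V₁ = nRT₁/P₁ = 114.1 L.
Isobaric, so V/T is constant: P₂ = P₁; T₂ = T₁·(V₂/V₁) = 510.4 K.
Isochoric, so P/T is constant: V₃ = V₂; T₃ = T₂·(P₃/P₂) = 368.9 K.
T constant ⇒ Boyle's law P V = const: T₄ = T₃; P₄ = P₃·(V₃/V₄) = 283.1 torr.

P₄ ≈ 283 torr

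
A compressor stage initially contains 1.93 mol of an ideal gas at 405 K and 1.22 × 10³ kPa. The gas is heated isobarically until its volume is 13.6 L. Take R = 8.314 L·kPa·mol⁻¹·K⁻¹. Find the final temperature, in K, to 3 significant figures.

From PV = nRT: V₁ = nRT₁/P₁ = 5.327 L.
Isobaric, so V/T is constant: P₂ = P₁; T₂ = T₁·(V₂/V₁) = 1034 K.

T₂ ≈ 1.03e+03 K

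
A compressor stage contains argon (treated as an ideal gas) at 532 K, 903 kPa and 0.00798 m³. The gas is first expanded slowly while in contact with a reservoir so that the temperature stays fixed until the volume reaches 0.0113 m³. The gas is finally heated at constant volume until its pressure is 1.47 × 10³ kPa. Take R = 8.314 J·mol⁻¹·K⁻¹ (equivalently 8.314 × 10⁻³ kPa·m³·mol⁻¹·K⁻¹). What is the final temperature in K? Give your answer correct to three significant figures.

T₃ ≈ 1.23e+03 K

Isothermal, so P V is constant: T₂ = T₁; P₂ = P₁·(V₁/V₂) = 637.7 kPa.
V constant ⇒ P ∝ T: V₃ = V₂; T₃ = T₂·(P₃/P₂) = 1226 K.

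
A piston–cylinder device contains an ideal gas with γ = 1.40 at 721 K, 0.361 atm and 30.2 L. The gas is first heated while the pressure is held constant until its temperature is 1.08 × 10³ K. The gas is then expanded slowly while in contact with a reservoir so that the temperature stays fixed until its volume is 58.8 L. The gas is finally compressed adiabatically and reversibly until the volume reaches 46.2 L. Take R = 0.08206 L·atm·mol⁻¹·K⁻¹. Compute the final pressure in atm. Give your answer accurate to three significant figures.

P₄ ≈ 0.389 atm

Isobaric, so V/T is constant: P₂ = P₁; V₂ = V₁·(T₂/T₁) = 45.24 L.
T constant ⇒ Boyle's law P V = const: T₃ = T₂; P₃ = P₂·(V₂/V₃) = 0.2777 atm.
Adiabatic (γ = 1.40), T V^(γ−1) and P V^γ constant: T₄ = T₃·(V₃/V₄)^(γ−1) = 1189 K; P₄ = P₃·(V₃/V₄)^γ = 0.3893 atm.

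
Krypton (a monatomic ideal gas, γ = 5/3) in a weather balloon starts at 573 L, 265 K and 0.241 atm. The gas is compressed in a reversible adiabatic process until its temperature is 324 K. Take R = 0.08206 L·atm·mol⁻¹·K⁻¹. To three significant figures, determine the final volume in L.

Reversible adiabatic, γ = 5/3: P₂ = P₁·(T₂/T₁)^(γ/(γ−1)) = 0.3984 atm; V₂ = V₁·(T₁/T₂)^(1/(γ−1)) = 423.8 L.

V₂ ≈ 424 L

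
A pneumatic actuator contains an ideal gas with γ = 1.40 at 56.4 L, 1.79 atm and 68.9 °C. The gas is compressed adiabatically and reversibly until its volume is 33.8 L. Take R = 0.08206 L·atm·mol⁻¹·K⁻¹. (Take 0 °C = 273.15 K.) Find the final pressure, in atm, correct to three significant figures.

P₂ ≈ 3.67 atm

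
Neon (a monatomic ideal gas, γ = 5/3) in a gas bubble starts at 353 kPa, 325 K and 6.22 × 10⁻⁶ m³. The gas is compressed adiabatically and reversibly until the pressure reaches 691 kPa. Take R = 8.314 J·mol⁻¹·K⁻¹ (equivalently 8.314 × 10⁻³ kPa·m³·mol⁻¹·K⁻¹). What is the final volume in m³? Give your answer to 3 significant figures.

Reversible adiabatic, γ = 5/3: T₂ = T₁·(P₂/P₁)^((γ−1)/γ) = 425.2 K; V₂ = V₁·(P₁/P₂)^(1/γ) = 4.157e-06 m³.

V₂ ≈ 4.16e-06 m³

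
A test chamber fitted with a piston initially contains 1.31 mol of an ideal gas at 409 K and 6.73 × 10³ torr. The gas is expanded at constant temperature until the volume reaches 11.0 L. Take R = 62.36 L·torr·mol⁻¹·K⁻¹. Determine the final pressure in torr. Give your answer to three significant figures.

From PV = nRT: V₁ = nRT₁/P₁ = 4.965 L.
T constant ⇒ Boyle's law P V = const: T₂ = T₁; P₂ = P₁·(V₁/V₂) = 3037 torr.

P₂ ≈ 3.04e+03 torr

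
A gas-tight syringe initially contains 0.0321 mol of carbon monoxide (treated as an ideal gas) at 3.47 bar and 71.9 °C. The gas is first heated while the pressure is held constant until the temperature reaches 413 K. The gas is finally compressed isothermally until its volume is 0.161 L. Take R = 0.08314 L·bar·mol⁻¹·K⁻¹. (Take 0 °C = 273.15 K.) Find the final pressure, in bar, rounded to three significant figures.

P₃ ≈ 6.85 bar

Convert: T₁ = 345.0 K.
From PV = nRT: V₁ = nRT₁/P₁ = 0.2654 L.
Isobaric, so V/T is constant: P₂ = P₁; V₂ = V₁·(T₂/T₁) = 0.3176 L.
Isothermal, so P V is constant: T₃ = T₂; P₃ = P₂·(V₂/V₃) = 6.846 bar.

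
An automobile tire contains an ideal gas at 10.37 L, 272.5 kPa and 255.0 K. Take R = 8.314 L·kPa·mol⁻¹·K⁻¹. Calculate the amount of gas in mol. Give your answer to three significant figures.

n ≈ 1.33 mol

PV = nRT ⇒ n = PV/(RT) = (272.5 × 10.37) / (8.314 × 255.0)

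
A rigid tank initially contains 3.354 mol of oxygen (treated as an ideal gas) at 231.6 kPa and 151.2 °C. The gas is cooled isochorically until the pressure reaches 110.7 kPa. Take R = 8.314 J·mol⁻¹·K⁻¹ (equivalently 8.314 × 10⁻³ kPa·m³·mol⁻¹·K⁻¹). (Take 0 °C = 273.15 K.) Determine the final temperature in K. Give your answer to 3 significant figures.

Convert: T₁ = 424.3 K.
From PV = nRT: V₁ = nRT₁/P₁ = 0.05109 m³.
V constant ⇒ P ∝ T: V₂ = V₁; T₂ = T₁·(P₂/P₁) = 202.8 K.

T₂ ≈ 203 K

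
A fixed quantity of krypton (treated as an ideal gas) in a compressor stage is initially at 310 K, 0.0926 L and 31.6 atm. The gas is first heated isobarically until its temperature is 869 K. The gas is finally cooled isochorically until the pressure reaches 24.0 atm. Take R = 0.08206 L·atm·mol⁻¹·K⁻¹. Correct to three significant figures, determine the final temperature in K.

P constant ⇒ V ∝ T: P₂ = P₁; V₂ = V₁·(T₂/T₁) = 0.2596 L.
Isochoric, so P/T is constant: V₃ = V₂; T₃ = T₂·(P₃/P₂) = 660.0 K.

T₃ ≈ 660 K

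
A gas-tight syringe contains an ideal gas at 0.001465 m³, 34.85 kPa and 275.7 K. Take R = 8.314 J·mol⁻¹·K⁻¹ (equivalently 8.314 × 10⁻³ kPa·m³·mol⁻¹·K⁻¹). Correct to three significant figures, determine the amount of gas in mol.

PV = nRT ⇒ n = PV/(RT) = (34.85 × 0.001465) / (8.314 × 10⁻³ × 275.7)

n ≈ 0.0223 mol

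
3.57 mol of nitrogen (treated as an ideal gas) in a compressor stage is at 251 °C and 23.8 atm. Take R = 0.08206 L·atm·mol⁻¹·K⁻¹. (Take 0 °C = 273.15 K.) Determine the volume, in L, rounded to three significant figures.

V ≈ 6.45 L

Convert: T = 524.15 K.
PV = nRT ⇒ V = nRT/P = (3.57 × 0.08206 × 524.15) / 23.8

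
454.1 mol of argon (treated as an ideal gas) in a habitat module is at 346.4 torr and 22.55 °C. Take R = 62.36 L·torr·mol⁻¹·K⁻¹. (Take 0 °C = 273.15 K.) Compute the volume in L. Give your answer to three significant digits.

V ≈ 2.42e+04 L

Convert: T = 295.70 K.
PV = nRT ⇒ V = nRT/P = (454.1 × 62.36 × 295.70) / 346.4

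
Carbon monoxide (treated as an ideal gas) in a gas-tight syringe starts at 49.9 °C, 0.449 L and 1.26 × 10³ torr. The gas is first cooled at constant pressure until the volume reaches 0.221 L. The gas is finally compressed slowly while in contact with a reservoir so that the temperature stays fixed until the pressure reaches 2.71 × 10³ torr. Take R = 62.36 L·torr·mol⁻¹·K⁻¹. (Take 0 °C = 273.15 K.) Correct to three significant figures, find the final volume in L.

V₃ ≈ 0.103 L

Convert: T₁ = 323.0 K.
P constant ⇒ V ∝ T: P₂ = P₁; T₂ = T₁·(V₂/V₁) = 159.0 K.
T constant ⇒ Boyle's law P V = const: T₃ = T₂; V₃ = V₂·(P₂/P₃) = 0.1028 L.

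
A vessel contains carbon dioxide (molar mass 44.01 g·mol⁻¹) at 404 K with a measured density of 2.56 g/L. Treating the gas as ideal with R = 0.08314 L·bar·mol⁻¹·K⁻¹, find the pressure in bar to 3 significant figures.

ρ = PM/(RT) ⇒ P = ρRT/M = (2.56 × 0.08314 × 404.0) / 44.01

P ≈ 1.95 bar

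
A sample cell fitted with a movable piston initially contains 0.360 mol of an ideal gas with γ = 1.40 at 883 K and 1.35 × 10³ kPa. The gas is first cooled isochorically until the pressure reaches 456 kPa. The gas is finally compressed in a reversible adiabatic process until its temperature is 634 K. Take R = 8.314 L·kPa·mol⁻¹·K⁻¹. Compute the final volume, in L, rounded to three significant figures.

V₃ ≈ 0.297 L

From PV = nRT: V₁ = nRT₁/P₁ = 1.958 L.
V constant ⇒ P ∝ T: V₂ = V₁; T₂ = T₁·(P₂/P₁) = 298.3 K.
Reversible adiabatic, γ = 1.40: P₃ = P₂·(T₃/T₂)^(γ/(γ−1)) = 6386 kPa; V₃ = V₂·(T₂/T₃)^(1/(γ−1)) = 0.2972 L.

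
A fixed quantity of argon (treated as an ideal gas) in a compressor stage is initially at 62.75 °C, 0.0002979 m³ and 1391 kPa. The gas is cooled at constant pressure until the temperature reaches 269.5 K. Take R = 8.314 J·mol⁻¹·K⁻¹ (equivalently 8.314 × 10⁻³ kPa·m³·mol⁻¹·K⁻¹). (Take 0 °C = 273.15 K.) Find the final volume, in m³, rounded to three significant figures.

Convert: T₁ = 335.9 K.
P constant ⇒ V ∝ T: P₂ = P₁; V₂ = V₁·(T₂/T₁) = 0.0002390 m³.

V₂ ≈ 0.000239 m³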